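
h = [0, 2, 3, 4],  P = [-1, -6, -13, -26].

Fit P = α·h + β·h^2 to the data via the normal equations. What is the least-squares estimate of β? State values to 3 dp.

Sums needed: Σh·h = 29, Σh·h^2 = 99, Σh^2·h^2 = 353.
Right-hand side: Σh·P = -155, Σh^2·P = -557.
So AᵀA·[α, β]ᵀ = AᵀP: [[29, 99]; [99, 353]]·[α, β]ᵀ = [-155, -557]ᵀ.
Δ = 29·353 − 99² = 436.
α = ((-155)·353 − 99·(-557))/436 = 107/109; β = (29·(-557) − 99·(-155))/436 = -202/109.

β = -1.853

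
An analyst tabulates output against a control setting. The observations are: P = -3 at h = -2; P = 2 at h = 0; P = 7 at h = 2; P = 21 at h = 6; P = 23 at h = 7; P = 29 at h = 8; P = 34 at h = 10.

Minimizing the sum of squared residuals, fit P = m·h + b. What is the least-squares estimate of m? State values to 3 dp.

m = 3.162

Entries of AᵀA: Σh·h = 257, Σh = 31, Σ1 = 7.
Moment sums: Σh·P = 879, ΣP = 113.
Normal equations: [[257, 31]; [31, 7]]·[m, b]ᵀ = [879, 113]ᵀ.
det = 257·7 − 31² = 838.
m = (879·7 − 31·113)/838 = 1325/419; b = (257·113 − 31·879)/838 = 896/419.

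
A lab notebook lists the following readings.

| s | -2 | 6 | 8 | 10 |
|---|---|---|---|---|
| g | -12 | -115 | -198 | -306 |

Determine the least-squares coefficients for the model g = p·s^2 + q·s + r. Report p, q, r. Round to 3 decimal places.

From the data, Σs^2·s^2 = 15408, Σs^2·s = 1720, Σs^2 = 204, Σs·s = 204, Σs = 22, Σ1 = 4.
For Xᵀg: Σs^2·g = -47460, Σs·g = -5310, Σg = -631.
Row-reducing yields p = -21017/7216, q = -4251/3608, r = -1231/451.

p = -2.913, q = -1.178, r = -2.729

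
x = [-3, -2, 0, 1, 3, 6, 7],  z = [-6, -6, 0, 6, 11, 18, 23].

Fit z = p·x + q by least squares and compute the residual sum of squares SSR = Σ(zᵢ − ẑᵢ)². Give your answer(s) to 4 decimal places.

With design matrix A, AᵀA = [[108, 12]; [12, 7]] and Aᵀz = [338, 46]ᵀ.
Eliminating q: 7·(row 1) − 12·(row 2) gives 612·p = 7·338 − 12·46 = 1814, so p = 907/306.
Then q = (46 − 12·(907/306))/7 = 76/51.
Residuals: 143/102, -239/153, -76/51, 473/306, 21/34, -65/51, 233/306; SSR = 1775/153.

SSR = 11.6013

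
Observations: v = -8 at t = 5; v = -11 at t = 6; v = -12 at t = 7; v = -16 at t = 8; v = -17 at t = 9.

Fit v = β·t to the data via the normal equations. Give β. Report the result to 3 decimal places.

β = -1.847

Normal-equation sums: Σt·t = 255.
For Mᵀv: Σt·v = -471.
MᵀM·[β]ᵀ = Mᵀv becomes [[255]]·[β]ᵀ = [-471]ᵀ.
β = (-471)/255 = -1.84706.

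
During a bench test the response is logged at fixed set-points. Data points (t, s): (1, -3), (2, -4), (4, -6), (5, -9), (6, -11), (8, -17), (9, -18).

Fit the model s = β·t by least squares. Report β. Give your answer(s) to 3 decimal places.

β = -1.956

The normal system MᵀM·[β]ᵀ = Mᵀs is [[227]]·[β]ᵀ = [-444]ᵀ.
β = (-444)/227 = -1.95595.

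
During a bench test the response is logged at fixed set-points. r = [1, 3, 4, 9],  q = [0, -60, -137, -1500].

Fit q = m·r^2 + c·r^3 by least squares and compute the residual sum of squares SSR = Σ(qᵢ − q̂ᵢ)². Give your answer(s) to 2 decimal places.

Normal-equation sums: Σr^2·r^2 = 6899, Σr^2·r^3 = 60317, Σr^3·r^3 = 536267.
For Mᵀq: Σr^2·q = -124232, Σr^3·q = -1103888.
So MᵀM·[m, c]ᵀ = Mᵀq: [[6899, 60317]; [60317, 536267]]·[m, c]ᵀ = [-124232, -1103888]ᵀ.
det = 6899·536267 − 60317² = 61565544.
m = ((-124232)·536267 − 60317·(-1103888))/61565544 = -1596227/2565231; c = (6899·(-1103888) − 60317·(-124232))/61565544 = -5100907/2565231.
Residuals: 2232378/855077, -607776/855077, 187011/855077, 3030/855077; SSR = 6301053/855077.

SSR = 7.37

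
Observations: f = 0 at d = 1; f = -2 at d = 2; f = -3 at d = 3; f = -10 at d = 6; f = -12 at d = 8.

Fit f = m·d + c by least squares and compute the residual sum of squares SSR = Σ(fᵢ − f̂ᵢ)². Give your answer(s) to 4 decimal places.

SSR = 1.7588

Setting ∂/∂m … = 0 gives: 114·m + 20·c = -169;  20·m + 5·c = -27.
Eliminating c: 5·(row 1) − 20·(row 2) gives 170·m = 5·(-169) − 20·(-27) = -305, so m = -61/34.
Then c = ((-27) − 20·(-61/34))/5 = 151/85.
Residuals: 3/170, -16/85, 103/170, -86/85, 49/85; SSR = 299/170.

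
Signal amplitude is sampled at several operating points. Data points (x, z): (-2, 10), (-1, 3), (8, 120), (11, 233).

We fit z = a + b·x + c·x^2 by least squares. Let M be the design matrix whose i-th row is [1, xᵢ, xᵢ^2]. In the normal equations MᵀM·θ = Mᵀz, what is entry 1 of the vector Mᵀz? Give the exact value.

366

Entry 1 ↔ basis 1, so (Mᵀz)_{1} = Σᵢ zᵢ = (1)·(10) + (1)·(3) + (1)·(120) + (1)·(233) = 366.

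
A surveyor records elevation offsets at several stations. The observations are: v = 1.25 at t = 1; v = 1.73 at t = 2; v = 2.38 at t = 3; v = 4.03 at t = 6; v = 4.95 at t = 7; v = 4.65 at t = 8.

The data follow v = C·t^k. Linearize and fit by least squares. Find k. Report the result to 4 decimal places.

k = 0.6893

With ln vᵢ as the transformed response and ln tᵢ as the regressor:
AᵀA = [[13.0084, 7.6089]; [7.6089, 6]], rhs = [10.1379, 6.1684]ᵀ  (here Σln t = 7.6089, Σ(ln t)² = 13.0084, Σln v = 6.1684, Σln t·ln v = 10.1379).
Solving (det = 20.1558): k = 0.68928, ln C = 0.15395.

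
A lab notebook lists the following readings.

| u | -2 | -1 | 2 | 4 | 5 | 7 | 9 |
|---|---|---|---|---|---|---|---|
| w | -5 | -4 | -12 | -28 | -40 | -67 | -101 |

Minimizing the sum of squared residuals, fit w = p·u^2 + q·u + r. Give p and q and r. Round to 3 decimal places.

Normal-equation sums: Σu^2·u^2 = 9876, Σu^2·u = 1260, Σu^2 = 180, Σu·u = 180, Σu = 24, Σ1 = 7.
Right-hand side: Σu^2·w = -12984, Σu·w = -1700, Σw = -257.
So MᵀM·[p, q, r]ᵀ = Mᵀw: [[9876, 1260, 180]; [1260, 180, 24]; [180, 24, 7]]·[p, q, r]ᵀ = [-12984, -1700, -257]ᵀ.
Row-reducing yields p = -2347/2418, q = -14467/7254, r = -5945/1209.

p = -0.971, q = -1.994, r = -4.917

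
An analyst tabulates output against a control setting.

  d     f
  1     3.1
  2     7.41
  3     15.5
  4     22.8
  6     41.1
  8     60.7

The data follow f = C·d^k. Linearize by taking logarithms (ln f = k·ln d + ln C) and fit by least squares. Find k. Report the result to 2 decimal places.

With ln fᵢ as the transformed response and ln dᵢ as the regressor:
Σln d = 7.0493, Σ(ln d)² = 11.1437, Σln f = 16.8238, Σln d·ln f = 23.9302.
Equations: 11.1437·k + 7.0493·ln C = 23.9302;  7.0493·k + 6·ln C = 16.8238.
Δ = 11.1437·6 − (7.0493)² = 17.1702; k = (23.9302·6 − 7.0493·16.8238)/17.1702 = 1.45522, ln C = (11.1437·16.8238 − 7.0493·23.9302)/17.1702 = 1.09426.

k = 1.46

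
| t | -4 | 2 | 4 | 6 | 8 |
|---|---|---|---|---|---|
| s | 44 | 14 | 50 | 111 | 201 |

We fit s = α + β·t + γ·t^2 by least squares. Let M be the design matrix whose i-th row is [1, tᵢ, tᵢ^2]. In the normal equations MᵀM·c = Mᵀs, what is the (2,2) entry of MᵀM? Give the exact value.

136

Row 2 ↔ basis t, column 2 ↔ basis t, so (MᵀM)_{2,2} = Σᵢ (t)·(t) = (-4)·(-4) + (2)·(2) + (4)·(4) + (6)·(6) + (8)·(8) = 136.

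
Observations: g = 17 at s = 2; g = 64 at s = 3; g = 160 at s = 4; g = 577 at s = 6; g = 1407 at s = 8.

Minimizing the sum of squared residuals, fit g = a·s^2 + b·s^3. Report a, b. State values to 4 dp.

The normal system XᵀX·[a, b]ᵀ = Xᵀg is [[5745, 41843]; [41843, 313689]]·[a, b]ᵀ = [114024, 857120]ᵀ.
Eliminating b: 313689·(row 1) − 41843·(row 2) gives 51306656·a = 313689·114024 − 41843·857120 = -96397624, so a = -12049703/6413332.
Then b = (857120 − 41843·(-12049703/6413332))/313689 = 19131021/6413332.

a = -1.8789, b = 2.9830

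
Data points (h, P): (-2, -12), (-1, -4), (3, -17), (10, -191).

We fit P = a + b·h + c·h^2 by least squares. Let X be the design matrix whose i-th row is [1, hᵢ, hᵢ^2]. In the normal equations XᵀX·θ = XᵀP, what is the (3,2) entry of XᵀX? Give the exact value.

1018

Row 3 ↔ basis h^2, column 2 ↔ basis h, so (XᵀX)_{3,2} = Σᵢ (h^2)·(h) = (4)·(-2) + (1)·(-1) + (9)·(3) + (100)·(10) = 1018.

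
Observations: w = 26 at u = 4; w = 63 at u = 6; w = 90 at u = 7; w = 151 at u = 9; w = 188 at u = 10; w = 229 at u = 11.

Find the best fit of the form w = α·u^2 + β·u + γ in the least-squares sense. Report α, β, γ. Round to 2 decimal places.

α = 1.98, β = -0.74, γ = -3.00

With design matrix A, AᵀA = [[35155, 3683, 403]; [3683, 403, 47]; [403, 47, 6]] and Aᵀw = [65834, 6870, 747]ᵀ.
Solving the 3×3 system (Gaussian elimination) gives α = 131/66, β = -49/66, γ = -3.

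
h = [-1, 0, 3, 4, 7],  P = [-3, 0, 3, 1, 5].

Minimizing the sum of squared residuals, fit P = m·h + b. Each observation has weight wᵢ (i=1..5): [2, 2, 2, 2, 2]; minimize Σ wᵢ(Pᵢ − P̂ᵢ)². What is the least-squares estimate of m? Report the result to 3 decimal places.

m = 0.859

From the data, Σwᵢ·h·h = 150, Σwᵢ·h = 26, Σwᵢ·1 = 10.
And Σwᵢ·h·P = 102, Σwᵢ·P = 12.
Normal equations: [[150, 26]; [26, 10]]·[m, b]ᵀ = [102, 12]ᵀ.
det = 150·10 − 26² = 824.
m = (102·10 − 26·12)/824 = 177/206; b = (150·12 − 26·102)/824 = -213/206.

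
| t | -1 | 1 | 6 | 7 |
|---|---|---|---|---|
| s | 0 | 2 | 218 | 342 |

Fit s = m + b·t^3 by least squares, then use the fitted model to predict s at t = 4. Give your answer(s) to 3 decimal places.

ŝ = 65.040

The normal equations are: 4·m + 559·b = 562;  559·m + 164307·b = 164396.
(Σ1 = 4, Σt^3 = 559, Σt^3·t^3 = 164307, Σs = 562, Σt^3·s = 164396.)
Eliminating b: 164307·(row 1) − 559·(row 2) gives 344747·m = 164307·562 − 559·164396 = 443170, so m = 34090/26519.
Then b = (164396 − 559·(34090/26519))/164307 = 343426/344747.
At t = 4: ŝ = (34090/26519)·(1) + (343426/344747)·(64) = 22422434/344747.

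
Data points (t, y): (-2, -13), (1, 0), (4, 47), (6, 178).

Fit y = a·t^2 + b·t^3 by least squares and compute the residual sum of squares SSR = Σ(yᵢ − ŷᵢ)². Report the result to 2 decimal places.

Sums needed: Σt^2·t^2 = 1569, Σt^2·t^3 = 8769, Σt^3·t^3 = 50817.
And Σt^2·y = 7108, Σt^3·y = 41560.
Eliminating b: 50817·(row 1) − 8769·(row 2) gives 2836512·a = 50817·7108 − 8769·41560 = -3232404, so a = -12827/11256.
Then b = (41560 − 8769·(-12827/11256))/50817 = 11419/11256.
Residuals: -131/402, 176/1407, 431/1407, -97/938; SSR = 91/402.

SSR = 0.23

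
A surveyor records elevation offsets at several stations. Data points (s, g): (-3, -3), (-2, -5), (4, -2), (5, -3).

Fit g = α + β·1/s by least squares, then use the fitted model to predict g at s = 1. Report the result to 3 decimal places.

Setting ∂/∂α … = 0 gives: 4·α + (-23/60)·β = -13;  (-23/60)·α + (1669/3600)·β = 12/5.
(Σ1 = 4, Σ1/s = -23/60, Σ1/s·1/s = 1669/3600, Σg = -13, Σ1/s·g = 12/5.)
Eliminating β: (1669/3600)·(row 1) − (-23/60)·(row 2) gives (683/400)·α = (1669/3600)·(-13) − (-23/60)·(12/5) = -3677/720, so α = -18385/6147.
Then β = ((12/5) − (-23/60)·(-18385/6147))/(1669/3600) = 5540/2049.
At s = 1: ĝ = (-18385/6147)·(1) + (5540/2049)·(1) = -1765/6147.

ĝ = -0.287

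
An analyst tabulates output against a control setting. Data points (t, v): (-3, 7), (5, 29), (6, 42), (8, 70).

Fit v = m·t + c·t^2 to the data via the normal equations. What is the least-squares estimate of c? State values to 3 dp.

Setting ∂/∂m … = 0 gives: 134·m + 826·c = 936;  826·m + 6098·c = 6780.
Determinant 134·6098 − 826² = 134856.
m = (936·6098 − 826·6780)/134856 = 4477/5619; c = (134·6780 − 826·936)/134856 = 5641/5619.

c = 1.004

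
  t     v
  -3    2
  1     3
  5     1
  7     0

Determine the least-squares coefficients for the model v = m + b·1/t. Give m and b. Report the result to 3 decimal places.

Forming MᵀM = [[4, 106/105]; [106/105, 12916/11025]] and Mᵀv = [6, 38/15]ᵀ gives MᵀM·[m, b]ᵀ = Mᵀv.
det = 4·(12916/11025) − (106/105)² = 4492/1225.
m = (6·(12916/11025) − (106/105)·(38/15))/(4492/1225) = 12325/10107; b = (4·(38/15) − (106/105)·6)/(4492/1225) = 3745/3369.

m = 1.219, b = 1.112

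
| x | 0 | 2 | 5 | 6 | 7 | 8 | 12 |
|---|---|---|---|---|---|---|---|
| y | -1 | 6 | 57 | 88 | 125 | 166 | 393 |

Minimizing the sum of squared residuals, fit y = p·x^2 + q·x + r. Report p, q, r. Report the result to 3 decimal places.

MᵀM·[p, q, r]ᵀ = Mᵀy reads: 29170·p + 2932·q + 322·r = 77958;  2932·p + 322·q + 40·r = 7744;  322·p + 40·q + 7·r = 834.
(Σx^2·x^2 = 29170, Σx^2·x = 2932, Σx^2 = 322, Σx·x = 322, Σx = 40, Σ1 = 7, Σx^2·y = 77958, Σx·y = 7744, Σy = 834.)
Row-reducing yields p = 260705/86907, q = -276746/86907, r = -18892/28969.

p = 3.000, q = -3.184, r = -0.652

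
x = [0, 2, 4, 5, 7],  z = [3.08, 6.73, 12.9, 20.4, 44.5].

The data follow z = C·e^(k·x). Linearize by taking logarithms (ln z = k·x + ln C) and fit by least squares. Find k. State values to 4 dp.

With ln zᵢ as the transformed response and xᵢ as the regressor:
XᵀX = [[94.0000, 18.0000]; [18.0000, 5]], rhs = [55.6882, 12.3998]ᵀ  (here Σx = 18.0000, Σ(x)² = 94.0000, Σln z = 12.3998, Σx·ln z = 55.6882).
Slope k = (n·Σx·ln z − Σx·Σln z)/(n·Σ(x)² − (Σx)²) = (5·55.6882 − 18.0000·12.3998)/146.0000 = 0.37839; ln C = (Σln z − k·Σx)/n = 1.11774.

k = 0.3784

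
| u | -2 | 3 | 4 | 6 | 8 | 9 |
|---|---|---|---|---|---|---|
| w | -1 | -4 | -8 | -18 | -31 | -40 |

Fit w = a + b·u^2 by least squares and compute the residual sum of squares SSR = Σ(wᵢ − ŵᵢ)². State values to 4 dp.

SSR = 0.9871

Compute the Gram sums: Σ1 = 6, Σu^2 = 210, Σu^2·u^2 = 12306.
Right-hand side: Σw = -102, Σu^2·w = -6040.
MᵀM·[a, b]ᵀ = Mᵀw becomes [[6, 210]; [210, 12306]]·[a, b]ᵀ = [-102, -6040]ᵀ.
Eliminating b: 12306·(row 1) − 210·(row 2) gives 29736·a = 12306·(-102) − 210·(-6040) = 13188, so a = 157/354.
Then b = ((-6040) − 210·(157/354))/12306 = -1235/2478.
Residuals: 1363/2478, 52/1239, -1163/2478, -1243/2478, 1123/2478, -92/1239; SSR = 1223/1239.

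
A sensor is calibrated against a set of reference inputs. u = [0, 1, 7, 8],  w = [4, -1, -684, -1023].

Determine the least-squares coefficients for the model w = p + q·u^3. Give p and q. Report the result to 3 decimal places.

p = 2.558, q = -2.003

With design matrix X, XᵀX = [[4, 856]; [856, 379794]] and Xᵀw = [-1704, -758389]ᵀ.
Eliminating q: 379794·(row 1) − 856·(row 2) gives 786440·p = 379794·(-1704) − 856·(-758389) = 2012008, so p = 251501/98305.
Then q = ((-758389) − 856·(251501/98305))/379794 = -393733/196610.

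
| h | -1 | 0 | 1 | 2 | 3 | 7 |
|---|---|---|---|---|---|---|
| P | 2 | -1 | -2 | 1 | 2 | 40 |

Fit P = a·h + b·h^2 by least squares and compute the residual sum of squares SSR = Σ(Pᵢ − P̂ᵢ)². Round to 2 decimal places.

SSR = 6.77

Compute the Gram sums: Σh·h = 64, Σh·h^2 = 378, Σh^2·h^2 = 2500.
For MᵀP: Σh·P = 284, Σh^2·P = 1982.
Determinant 64·2500 − 378² = 17116.
a = (284·2500 − 378·1982)/17116 = -9799/4279; b = (64·1982 − 378·284)/17116 = 4874/4279.
Residuals: -6115/4279, -1, -3633/4279, 4381/4279, -5911/4279, 927/4279; SSR = 28954/4279.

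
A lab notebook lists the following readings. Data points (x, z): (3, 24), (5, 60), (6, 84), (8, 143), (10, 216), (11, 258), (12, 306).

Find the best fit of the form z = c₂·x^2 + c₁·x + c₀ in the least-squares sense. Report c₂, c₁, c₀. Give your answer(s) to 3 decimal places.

c₂ = 1.889, c₁ = 2.901, c₀ = -1.621

The normal equations are: 51475·c₂ + 4939·c₁ + 499·c₀ = 110774;  4939·c₂ + 499·c₁ + 55·c₀ = 10690;  499·c₂ + 55·c₁ + 7·c₀ = 1091.
Row-reducing yields c₂ = 461/244, c₁ = 6371/2196, c₀ = -890/549.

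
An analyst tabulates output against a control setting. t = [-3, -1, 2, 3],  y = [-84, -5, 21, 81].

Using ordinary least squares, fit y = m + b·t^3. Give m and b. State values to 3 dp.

The normal equations are: 4·m + 7·b = 13;  7·m + 1523·b = 4628.
Δ = 4·1523 − 7² = 6043.
m = (13·1523 − 7·4628)/6043 = -12597/6043; b = (4·4628 − 7·13)/6043 = 18421/6043.

m = -2.085, b = 3.048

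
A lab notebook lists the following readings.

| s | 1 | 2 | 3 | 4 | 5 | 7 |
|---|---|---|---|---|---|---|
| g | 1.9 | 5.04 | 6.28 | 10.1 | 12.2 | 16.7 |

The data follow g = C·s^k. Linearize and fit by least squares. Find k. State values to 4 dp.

Taking logs, ln g = k·ln s + ln C, so regress ln g on ln s.
Over the data: Σln s = 6.7334, Σ(ln s)² = 9.9861, Σln g = 11.7260, Σln s·ln g = 15.8500.
Normal system: [[9.9861, 6.7334]; [6.7334, 6]]·[k, ln C]ᵀ = [15.8500, 11.7260]ᵀ.
Δ = 9.9861·6 − (6.7334)² = 14.5777; k = (15.8500·6 − 6.7334·11.7260)/14.5777 = 1.10743, ln C = (9.9861·11.7260 − 6.7334·15.8500)/14.5777 = 0.71154.

k = 1.1074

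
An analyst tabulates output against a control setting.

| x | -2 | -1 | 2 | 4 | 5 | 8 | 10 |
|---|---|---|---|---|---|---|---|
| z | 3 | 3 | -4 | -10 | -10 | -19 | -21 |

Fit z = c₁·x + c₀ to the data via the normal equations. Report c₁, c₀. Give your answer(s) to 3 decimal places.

From the data, Σx·x = 214, Σx = 26, Σ1 = 7.
And Σx·z = -469, Σz = -58.
Normal equations: [[214, 26]; [26, 7]]·[c₁, c₀]ᵀ = [-469, -58]ᵀ.
det = 214·7 − 26² = 822.
c₁ = ((-469)·7 − 26·(-58))/822 = -1775/822; c₀ = (214·(-58) − 26·(-469))/822 = -109/411.

c₁ = -2.159, c₀ = -0.265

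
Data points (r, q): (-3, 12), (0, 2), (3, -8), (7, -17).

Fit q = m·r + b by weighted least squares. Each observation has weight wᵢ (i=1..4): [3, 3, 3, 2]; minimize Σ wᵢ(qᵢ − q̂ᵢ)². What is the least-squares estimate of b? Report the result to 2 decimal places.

b = 2.32

From the data, Σwᵢ·r·r = 152, Σwᵢ·r = 14, Σwᵢ·1 = 11.
Moment sums: Σwᵢ·r·q = -418, Σwᵢ·q = -16.
Eliminating b: 11·(row 1) − 14·(row 2) gives 1476·m = 11·(-418) − 14·(-16) = -4374, so m = -243/82.
Then b = ((-16) − 14·(-243/82))/11 = 95/41.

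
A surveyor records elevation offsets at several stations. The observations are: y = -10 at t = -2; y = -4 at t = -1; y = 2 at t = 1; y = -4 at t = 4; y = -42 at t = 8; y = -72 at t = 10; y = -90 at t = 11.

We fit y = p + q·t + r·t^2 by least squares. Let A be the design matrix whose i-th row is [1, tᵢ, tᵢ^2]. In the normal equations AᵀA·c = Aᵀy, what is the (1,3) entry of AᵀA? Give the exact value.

307

Row 1 ↔ basis 1, column 3 ↔ basis t^2, so (AᵀA)_{1,3} = Σᵢ t^2 = (1)·(4) + (1)·(1) + (1)·(1) + (1)·(16) + (1)·(64) + (1)·(100) + (1)·(121) = 307.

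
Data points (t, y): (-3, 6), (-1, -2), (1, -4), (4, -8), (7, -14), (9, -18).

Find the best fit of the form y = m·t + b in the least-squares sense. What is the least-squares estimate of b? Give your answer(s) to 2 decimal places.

b = -1.49

Compute the Gram sums: Σt·t = 157, Σt = 17, Σ1 = 6.
For Xᵀy: Σt·y = -312, Σy = -40.
XᵀX·[m, b]ᵀ = Xᵀy becomes [[157, 17]; [17, 6]]·[m, b]ᵀ = [-312, -40]ᵀ.
det = 157·6 − 17² = 653.
m = ((-312)·6 − 17·(-40))/653 = -1192/653; b = (157·(-40) − 17·(-312))/653 = -976/653.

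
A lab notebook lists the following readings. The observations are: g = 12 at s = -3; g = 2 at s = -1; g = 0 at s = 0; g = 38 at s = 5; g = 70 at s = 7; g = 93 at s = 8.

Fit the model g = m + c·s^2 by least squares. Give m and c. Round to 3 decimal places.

m = 0.162, c = 1.446

Sums needed: Σ1 = 6, Σs^2 = 148, Σs^2·s^2 = 7204.
Moment sums: Σg = 215, Σs^2·g = 10442.
MᵀM·[m, c]ᵀ = Mᵀg becomes [[6, 148]; [148, 7204]]·[m, c]ᵀ = [215, 10442]ᵀ.
Eliminating c: 7204·(row 1) − 148·(row 2) gives 21320·m = 7204·215 − 148·10442 = 3444, so m = 21/130.
Then c = (10442 − 148·(21/130))/7204 = 94/65.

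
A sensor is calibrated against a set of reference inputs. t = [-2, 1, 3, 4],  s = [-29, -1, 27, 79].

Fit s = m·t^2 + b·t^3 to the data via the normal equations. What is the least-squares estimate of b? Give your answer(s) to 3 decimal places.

The normal equations are: 354·m + 1236·b = 1390;  1236·m + 4890·b = 6016.
det = 354·4890 − 1236² = 203364.
m = (1390·4890 − 1236·6016)/203364 = -17741/5649; b = (354·6016 − 1236·1390)/203364 = 11434/5649.

b = 2.024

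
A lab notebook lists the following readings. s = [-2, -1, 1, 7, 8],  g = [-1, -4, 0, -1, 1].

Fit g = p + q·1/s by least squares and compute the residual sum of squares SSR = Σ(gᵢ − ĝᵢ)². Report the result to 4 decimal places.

SSR = 6.0613

The normal system AᵀA·[p, q]ᵀ = Aᵀg is [[5, -13/56]; [-13/56, 7169/3136]]·[p, q]ᵀ = [-5, 251/56]ᵀ.
Determinant 5·(7169/3136) − (-13/56)² = 8919/784.
p = ((-5)·(7169/3136) − (-13/56)·(251/56))/(8919/784) = -16291/17838; q = (5·(251/56) − (-13/56)·(-5))/(8919/784) = 16660/8919.
Residuals: 15113/17838, -7247/5946, -17029/17838, -6307/17838, 4994/2973; SSR = 54061/8919.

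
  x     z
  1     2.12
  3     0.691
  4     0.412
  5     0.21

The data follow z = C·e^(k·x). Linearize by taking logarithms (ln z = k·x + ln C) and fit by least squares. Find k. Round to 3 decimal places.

k = -0.571

Linearized form: ln z = k·x + ln C. From the 4 transformed points,
Over the data: Σx = 13.0000, Σ(x)² = 51.0000, Σln z = -2.0656, Σx·ln z = -11.7076.
Normal system: [[51.0000, 13.0000]; [13.0000, 4]]·[k, ln C]ᵀ = [-11.7076, -2.0656]ᵀ.
Δ = 51.0000·4 − (13.0000)² = 35.0000; k = (-11.7076·4 − 13.0000·-2.0656)/35.0000 = -0.57080, ln C = (51.0000·-2.0656 − 13.0000·-11.7076)/35.0000 = 1.33869.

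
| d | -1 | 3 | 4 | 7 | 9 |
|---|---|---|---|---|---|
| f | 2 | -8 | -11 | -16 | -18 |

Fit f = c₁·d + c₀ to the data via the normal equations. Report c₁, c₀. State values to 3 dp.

c₁ = -2.020, c₀ = -1.311

Sums needed: Σd·d = 156, Σd = 22, Σ1 = 5.
For Aᵀf: Σd·f = -344, Σf = -51.
Normal equations: [[156, 22]; [22, 5]]·[c₁, c₀]ᵀ = [-344, -51]ᵀ.
Eliminating c₀: 5·(row 1) − 22·(row 2) gives 296·c₁ = 5·(-344) − 22·(-51) = -598, so c₁ = -299/148.
Then c₀ = ((-51) − 22·(-299/148))/5 = -97/74.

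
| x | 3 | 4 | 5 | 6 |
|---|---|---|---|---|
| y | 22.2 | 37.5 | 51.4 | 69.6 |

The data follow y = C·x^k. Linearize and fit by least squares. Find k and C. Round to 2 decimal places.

k = 1.63, C = 3.77

Let Y = ln y. Fitting Y = k·ln x + ln C by least squares:
XᵀX = [[8.9295, 5.8861]; [5.8861, 4]], rhs = [22.3728, 14.9068]ᵀ  (here Σln x = 5.8861, Σ(ln x)² = 8.9295, Σln y = 14.9068, Σln x·ln y = 22.3728).
Slope k = (n·Σln x·ln y − Σln x·Σln y)/(n·Σ(ln x)² − (Σln x)²) = (4·22.3728 − 5.8861·14.9068)/1.0716 = 1.63130; ln C = (Σln y − k·Σln x)/n = 1.32621, so C = exp(1.32621) = 3.76673.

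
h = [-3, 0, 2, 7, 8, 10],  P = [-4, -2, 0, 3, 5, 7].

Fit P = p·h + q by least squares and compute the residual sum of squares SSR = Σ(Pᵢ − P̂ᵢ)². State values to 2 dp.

From the data, Σh·h = 226, Σh = 24, Σ1 = 6.
Moment sums: Σh·P = 143, ΣP = 9.
XᵀX·[p, q]ᵀ = XᵀP becomes [[226, 24]; [24, 6]]·[p, q]ᵀ = [143, 9]ᵀ.
Δ = 226·6 − 24² = 780.
p = (143·6 − 24·9)/780 = 107/130; q = (226·9 − 24·143)/780 = -233/130.
Residuals: 17/65, -27/130, 19/130, -63/65, 27/130, 73/130; SSR = 93/65.

SSR = 1.43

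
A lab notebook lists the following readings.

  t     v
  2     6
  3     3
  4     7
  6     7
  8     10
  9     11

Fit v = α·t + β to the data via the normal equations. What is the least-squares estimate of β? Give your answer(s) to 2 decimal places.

AᵀA·[α, β]ᵀ = Aᵀv reads: 210·α + 32·β = 270;  32·α + 6·β = 44.
det = 210·6 − 32² = 236.
α = (270·6 − 32·44)/236 = 53/59; β = (210·44 − 32·270)/236 = 150/59.

β = 2.54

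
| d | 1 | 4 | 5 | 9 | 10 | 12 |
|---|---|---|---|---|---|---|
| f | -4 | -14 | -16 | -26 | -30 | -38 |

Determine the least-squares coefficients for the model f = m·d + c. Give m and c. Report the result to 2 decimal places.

m = -2.94, c = -1.24

From the data, Σd·d = 367, Σd = 41, Σ1 = 6.
And Σd·f = -1130, Σf = -128.
Determinant 367·6 − 41² = 521.
m = ((-1130)·6 − 41·(-128))/521 = -1532/521; c = (367·(-128) − 41·(-1130))/521 = -646/521.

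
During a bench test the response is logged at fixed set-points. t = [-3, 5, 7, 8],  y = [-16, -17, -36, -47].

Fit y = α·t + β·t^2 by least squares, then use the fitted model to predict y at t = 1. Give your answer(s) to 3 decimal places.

Forming MᵀM = [[147, 953]; [953, 7203]] and Mᵀy = [-665, -5341]ᵀ gives MᵀM·[α, β]ᵀ = Mᵀy.
Δ = 147·7203 − 953² = 150632.
α = ((-665)·7203 − 953·(-5341))/150632 = 149989/75316; β = (147·(-5341) − 953·(-665))/150632 = -75691/75316.
At t = 1: ŷ = (149989/75316)·(1) + (-75691/75316)·(1) = 37149/37658.

ŷ = 0.986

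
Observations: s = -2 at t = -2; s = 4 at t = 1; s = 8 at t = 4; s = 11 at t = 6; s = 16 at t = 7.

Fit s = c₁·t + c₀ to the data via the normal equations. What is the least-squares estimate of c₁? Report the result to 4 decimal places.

c₁ = 1.8175

The normal equations are: 106·c₁ + 16·c₀ = 218;  16·c₁ + 5·c₀ = 37.
(Σt·t = 106, Σt = 16, Σ1 = 5, Σt·s = 218, Σs = 37.)
Eliminating c₀: 5·(row 1) − 16·(row 2) gives 274·c₁ = 5·218 − 16·37 = 498, so c₁ = 249/137.
Then c₀ = (37 − 16·(249/137))/5 = 217/137.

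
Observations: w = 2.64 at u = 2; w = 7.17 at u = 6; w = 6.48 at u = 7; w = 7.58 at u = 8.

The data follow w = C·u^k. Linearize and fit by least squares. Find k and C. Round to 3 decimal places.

With ln wᵢ as the transformed response and ln uᵢ as the regressor:
XᵀX = [[11.8015, 6.5103]; [6.5103, 4]], rhs = [12.0508, 6.8349]ᵀ  (here Σln u = 6.5103, Σ(ln u)² = 11.8015, Σln w = 6.8349, Σln u·ln w = 12.0508).
Solving (det = 4.8225): k = 0.76849, ln C = 0.45796, so C = exp(0.45796) = 1.58085.

k = 0.768, C = 1.581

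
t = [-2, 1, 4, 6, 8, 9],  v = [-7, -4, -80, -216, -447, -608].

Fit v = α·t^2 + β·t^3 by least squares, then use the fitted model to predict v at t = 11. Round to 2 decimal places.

Normal-equation sums: Σt^2·t^2 = 12226, Σt^2·t^3 = 100586, Σt^3·t^3 = 844402.
For Mᵀv: Σt^2·v = -86944, Σt^3·v = -723820.
MᵀM·[α, β]ᵀ = Mᵀv becomes [[12226, 100586]; [100586, 844402]]·[α, β]ᵀ = [-86944, -723820]ᵀ.
Eliminating β: 844402·(row 1) − 100586·(row 2) gives 206115456·α = 844402·(-86944) − 100586·(-723820) = -609528968, so α = -76191121/25764432.
Then β = ((-723820) − 100586·(-76191121/25764432))/844402 = -13009267/25764432.
At t = 11: v̂ = (-76191121/25764432)·(121) + (-13009267/25764432)·(1331) = -4422410003/4294072.

v̂ = -1029.89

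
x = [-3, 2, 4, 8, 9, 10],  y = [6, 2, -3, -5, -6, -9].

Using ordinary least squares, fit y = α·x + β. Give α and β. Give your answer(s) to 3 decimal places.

α = -1.089, β = 2.944

The normal equations are: 274·α + 30·β = -210;  30·α + 6·β = -15.
(Σx·x = 274, Σx = 30, Σ1 = 6, Σx·y = -210, Σy = -15.)
Δ = 274·6 − 30² = 744.
α = ((-210)·6 − 30·(-15))/744 = -135/124; β = (274·(-15) − 30·(-210))/744 = 365/124.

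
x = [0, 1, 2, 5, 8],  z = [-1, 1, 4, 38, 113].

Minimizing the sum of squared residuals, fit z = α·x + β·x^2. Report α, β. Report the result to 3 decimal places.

Compute the Gram sums: Σx·x = 94, Σx·x^2 = 646, Σx^2·x^2 = 4738.
Right-hand side: Σx·z = 1103, Σx^2·z = 8199.
So MᵀM·[α, β]ᵀ = Mᵀz: [[94, 646]; [646, 4738]]·[α, β]ᵀ = [1103, 8199]ᵀ.
Determinant 94·4738 − 646² = 28056.
α = (1103·4738 − 646·8199)/28056 = -17635/7014; β = (94·8199 − 646·1103)/28056 = 7271/3507.

α = -2.514, β = 2.073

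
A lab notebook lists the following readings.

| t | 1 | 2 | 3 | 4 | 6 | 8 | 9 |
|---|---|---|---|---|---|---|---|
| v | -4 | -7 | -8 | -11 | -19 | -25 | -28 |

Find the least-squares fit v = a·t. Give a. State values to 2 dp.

Setting ∂/∂a … = 0 gives: 211·a = -652.
a = (-652)/211 = -3.09005.

a = -3.09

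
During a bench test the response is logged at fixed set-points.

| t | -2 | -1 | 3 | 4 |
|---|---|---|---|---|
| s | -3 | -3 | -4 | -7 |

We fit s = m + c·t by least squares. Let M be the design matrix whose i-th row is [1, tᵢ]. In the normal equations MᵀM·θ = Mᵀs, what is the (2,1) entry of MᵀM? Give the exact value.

Row 2 ↔ basis t, column 1 ↔ basis 1, so (MᵀM)_{2,1} = Σᵢ t = (-2)·(1) + (-1)·(1) + (3)·(1) + (4)·(1) = 4.

4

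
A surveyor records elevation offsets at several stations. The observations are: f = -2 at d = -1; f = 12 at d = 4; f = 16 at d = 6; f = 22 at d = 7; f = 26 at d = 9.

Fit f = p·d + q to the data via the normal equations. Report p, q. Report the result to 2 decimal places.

p = 2.83, q = 0.66

The normal system AᵀA·[p, q]ᵀ = Aᵀf is [[183, 25]; [25, 5]]·[p, q]ᵀ = [534, 74]ᵀ.
Determinant 183·5 − 25² = 290.
p = (534·5 − 25·74)/290 = 82/29; q = (183·74 − 25·534)/290 = 96/145.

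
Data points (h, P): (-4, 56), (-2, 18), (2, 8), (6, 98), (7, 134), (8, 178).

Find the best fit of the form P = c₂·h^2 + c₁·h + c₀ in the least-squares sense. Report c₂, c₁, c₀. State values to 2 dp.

c₂ = 3.01, c₁ = -1.95, c₀ = 0.75

Setting ∂/∂c₂ … = 0 gives: 8081·c₂ + 1007·c₁ + 173·c₀ = 22486;  1007·c₂ + 173·c₁ + 17·c₀ = 2706;  173·c₂ + 17·c₁ + 6·c₀ = 492.
Inverting the 3×3 Gram matrix, [c₂, c₁, c₀]ᵀ = [76721/25494, -49697/25494, 457/607]ᵀ.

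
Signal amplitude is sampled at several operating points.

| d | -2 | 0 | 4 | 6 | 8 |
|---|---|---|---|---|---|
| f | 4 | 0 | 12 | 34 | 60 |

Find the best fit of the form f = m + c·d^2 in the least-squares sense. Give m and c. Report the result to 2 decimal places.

From the data, Σ1 = 5, Σd^2 = 120, Σd^2·d^2 = 5664.
For Mᵀf: Σf = 110, Σd^2·f = 5272.
Δ = 5·5664 − 120² = 13920.
m = (110·5664 − 120·5272)/13920 = -20/29; c = (5·5272 − 120·110)/13920 = 329/348.

m = -0.69, c = 0.95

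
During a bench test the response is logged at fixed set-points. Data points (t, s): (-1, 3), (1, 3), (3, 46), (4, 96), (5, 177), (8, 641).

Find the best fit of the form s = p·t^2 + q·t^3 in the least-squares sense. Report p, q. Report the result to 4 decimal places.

Sums needed: Σt^2·t^2 = 5060, Σt^2·t^3 = 37160, Σt^3·t^3 = 282596.
For Aᵀs: Σt^2·s = 47405, Σt^3·s = 357703.
Normal equations: [[5060, 37160]; [37160, 282596]]·[p, q]ᵀ = [47405, 357703]ᵀ.
Δ = 5060·282596 − 37160² = 49070160.
p = (47405·282596 − 37160·357703)/49070160 = 5210995/2453508; q = (5060·357703 − 37160·47405)/49070160 = 2420369/2453508.

p = 2.1239, q = 0.9865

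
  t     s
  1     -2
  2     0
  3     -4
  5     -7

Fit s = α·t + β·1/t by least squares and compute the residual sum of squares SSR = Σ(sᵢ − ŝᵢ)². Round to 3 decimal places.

From the data, Σt·t = 39, Σt·1/t = 4, Σ1/t·1/t = 1261/900.
For Aᵀs: Σt·s = -49, Σ1/t·s = -71/15.
AᵀA·[α, β]ᵀ = Aᵀs becomes [[39, 4]; [4, 1261/900]]·[α, β]ᵀ = [-49, -71/15]ᵀ.
Eliminating β: (1261/900)·(row 1) − 4·(row 2) gives (11593/300)·α = (1261/900)·(-49) − 4·(-71/15) = -44749/900, so α = -44749/34779.
Then β = ((-71/15) − 4·(-44749/34779))/(1261/900) = 3420/11593.
Residuals: -35069/34779, 84368/34779, -2763/11593, -21760/34779; SSR = 255614/34779.

SSR = 7.350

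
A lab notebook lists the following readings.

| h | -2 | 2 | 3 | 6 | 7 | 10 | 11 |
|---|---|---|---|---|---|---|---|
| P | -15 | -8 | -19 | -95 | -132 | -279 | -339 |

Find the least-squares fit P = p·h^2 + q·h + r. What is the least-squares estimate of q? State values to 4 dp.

q = 1.9785

From the data, Σh^2·h^2 = 28451, Σh^2·h = 2917, Σh^2 = 323, Σh·h = 323, Σh = 37, Σ1 = 7.
For XᵀP: Σh^2·P = -79070, Σh·P = -8056, ΣP = -887.
So XᵀX·[p, q, r]ᵀ = XᵀP: [[28451, 2917, 323]; [2917, 323, 37]; [323, 37, 7]]·[p, q, r]ᵀ = [-79070, -8056, -887]ᵀ.
Inverting the 3×3 Gram matrix, [p, q, r]ᵀ = [-229393/76664, 151681/76664, 34341/38332]ᵀ.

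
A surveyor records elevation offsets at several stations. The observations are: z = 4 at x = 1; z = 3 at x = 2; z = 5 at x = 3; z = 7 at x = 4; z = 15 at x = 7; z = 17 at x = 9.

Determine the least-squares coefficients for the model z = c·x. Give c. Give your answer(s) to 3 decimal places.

From the data, Σx·x = 160.
And Σx·z = 311.
So MᵀM·[c]ᵀ = Mᵀz: [[160]]·[c]ᵀ = [311]ᵀ.
c = 311/160 = 1.94375.

c = 1.944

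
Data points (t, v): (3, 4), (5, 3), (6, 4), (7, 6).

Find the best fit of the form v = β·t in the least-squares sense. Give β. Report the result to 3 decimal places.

β = 0.782

Sums needed: Σt·t = 119.
Moment sums: Σt·v = 93.
Normal equations: [[119]]·[β]ᵀ = [93]ᵀ.
Hence β = 93 / 119 ≈ 0.781513.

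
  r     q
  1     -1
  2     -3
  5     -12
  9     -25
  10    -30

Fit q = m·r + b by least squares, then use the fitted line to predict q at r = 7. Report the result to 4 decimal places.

Forming XᵀX = [[211, 27]; [27, 5]] and Xᵀq = [-592, -71]ᵀ gives XᵀX·[m, b]ᵀ = Xᵀq.
Determinant 211·5 − 27² = 326.
m = ((-592)·5 − 27·(-71))/326 = -1043/326; b = (211·(-71) − 27·(-592))/326 = 1003/326.
At r = 7: q̂ = (-1043/326)·(7) + (1003/326)·(1) = -3149/163.

q̂ = -19.3190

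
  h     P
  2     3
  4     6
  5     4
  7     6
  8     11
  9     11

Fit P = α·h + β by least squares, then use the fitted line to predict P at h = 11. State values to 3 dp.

P̂ = 12.742

From the data, Σh·h = 239, Σh = 35, Σ1 = 6.
For XᵀP: Σh·P = 279, ΣP = 41.
Eliminating β: 6·(row 1) − 35·(row 2) gives 209·α = 6·279 − 35·41 = 239, so α = 239/209.
Then β = (41 − 35·(239/209))/6 = 34/209.
At h = 11: P̂ = (239/209)·(11) + (34/209)·(1) = 2663/209.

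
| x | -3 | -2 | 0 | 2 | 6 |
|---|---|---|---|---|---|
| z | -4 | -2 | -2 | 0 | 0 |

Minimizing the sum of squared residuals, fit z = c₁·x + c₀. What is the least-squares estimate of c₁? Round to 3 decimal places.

Forming MᵀM = [[53, 3]; [3, 5]] and Mᵀz = [16, -8]ᵀ gives MᵀM·[c₁, c₀]ᵀ = Mᵀz.
Determinant 53·5 − 3² = 256.
c₁ = (16·5 − 3·(-8))/256 = 13/32; c₀ = (53·(-8) − 3·16)/256 = -59/32.

c₁ = 0.406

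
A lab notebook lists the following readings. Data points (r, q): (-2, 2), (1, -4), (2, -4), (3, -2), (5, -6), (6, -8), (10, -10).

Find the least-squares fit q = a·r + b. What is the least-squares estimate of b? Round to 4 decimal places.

b = -1.1592

Sums needed: Σr·r = 179, Σr = 25, Σ1 = 7.
Right-hand side: Σr·q = -200, Σq = -32.
Δ = 179·7 − 25² = 628.
a = ((-200)·7 − 25·(-32))/628 = -150/157; b = (179·(-32) − 25·(-200))/628 = -182/157.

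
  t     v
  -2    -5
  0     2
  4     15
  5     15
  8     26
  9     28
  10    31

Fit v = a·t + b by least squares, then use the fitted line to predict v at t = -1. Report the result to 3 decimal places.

v̂ = -1.404

XᵀX·[a, b]ᵀ = Xᵀv reads: 290·a + 34·b = 915;  34·a + 7·b = 112.
det = 290·7 − 34² = 874.
a = (915·7 − 34·112)/874 = 2597/874; b = (290·112 − 34·915)/874 = 685/437.
At t = -1: v̂ = (2597/874)·(-1) + (685/437)·(1) = -1227/874.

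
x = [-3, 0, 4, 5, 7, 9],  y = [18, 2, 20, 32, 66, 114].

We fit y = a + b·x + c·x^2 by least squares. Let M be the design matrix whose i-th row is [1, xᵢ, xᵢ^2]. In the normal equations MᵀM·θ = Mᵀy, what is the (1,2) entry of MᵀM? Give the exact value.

Row 1 ↔ basis 1, column 2 ↔ basis x, so (MᵀM)_{1,2} = Σᵢ x = (1)·(-3) + (1)·(0) + (1)·(4) + (1)·(5) + (1)·(7) + (1)·(9) = 22.

22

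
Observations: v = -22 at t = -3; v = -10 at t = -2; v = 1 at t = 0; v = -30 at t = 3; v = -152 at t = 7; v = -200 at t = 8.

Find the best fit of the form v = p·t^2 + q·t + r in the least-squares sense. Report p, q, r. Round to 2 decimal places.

Entries of MᵀM: Σt^2·t^2 = 6675, Σt^2·t = 847, Σt^2 = 135, Σt·t = 135, Σt = 13, Σ1 = 6.
For Mᵀv: Σt^2·v = -20756, Σt·v = -2668, Σv = -413.
Normal equations: [[6675, 847, 135]; [847, 135, 13]; [135, 13, 6]]·[p, q, r]ᵀ = [-20756, -2668, -413]ᵀ.
Solving the 3×3 system (Gaussian elimination) gives p = -241463/81136, q = -93383/81136, r = 25193/40568.

p = -2.98, q = -1.15, r = 0.62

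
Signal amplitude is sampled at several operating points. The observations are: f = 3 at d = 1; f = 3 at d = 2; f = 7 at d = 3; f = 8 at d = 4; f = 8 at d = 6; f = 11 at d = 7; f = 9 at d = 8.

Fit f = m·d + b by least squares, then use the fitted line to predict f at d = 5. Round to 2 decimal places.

Setting ∂/∂m … = 0 gives: 179·m + 31·b = 259;  31·m + 7·b = 49.
Δ = 179·7 − 31² = 292.
m = (259·7 − 31·49)/292 = 147/146; b = (179·49 − 31·259)/292 = 371/146.
At d = 5: f̂ = (147/146)·(5) + (371/146)·(1) = 553/73.

f̂ = 7.58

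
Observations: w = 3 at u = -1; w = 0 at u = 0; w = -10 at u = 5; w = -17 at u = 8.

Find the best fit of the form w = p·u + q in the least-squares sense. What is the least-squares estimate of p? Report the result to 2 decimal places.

p = -2.17

The normal system MᵀM·[p, q]ᵀ = Mᵀw is [[90, 12]; [12, 4]]·[p, q]ᵀ = [-189, -24]ᵀ.
Determinant 90·4 − 12² = 216.
p = ((-189)·4 − 12·(-24))/216 = -13/6; q = (90·(-24) − 12·(-189))/216 = 1/2.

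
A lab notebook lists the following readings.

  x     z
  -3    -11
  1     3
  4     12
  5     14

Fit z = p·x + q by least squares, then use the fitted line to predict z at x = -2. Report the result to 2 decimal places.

The normal equations are: 51·p + 7·q = 154;  7·p + 4·q = 18.
(Σx·x = 51, Σx = 7, Σ1 = 4, Σx·z = 154, Σz = 18.)
Determinant 51·4 − 7² = 155.
p = (154·4 − 7·18)/155 = 98/31; q = (51·18 − 7·154)/155 = -32/31.
At x = -2: ẑ = (98/31)·(-2) + (-32/31)·(1) = -228/31.

ẑ = -7.35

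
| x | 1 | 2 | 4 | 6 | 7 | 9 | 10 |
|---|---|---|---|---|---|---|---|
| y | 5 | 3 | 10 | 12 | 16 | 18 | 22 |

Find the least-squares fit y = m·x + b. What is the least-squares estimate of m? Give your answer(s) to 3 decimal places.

m = 1.977

From the data, Σx·x = 287, Σx = 39, Σ1 = 7.
And Σx·y = 617, Σy = 86.
MᵀM·[m, b]ᵀ = Mᵀy becomes [[287, 39]; [39, 7]]·[m, b]ᵀ = [617, 86]ᵀ.
Eliminating b: 7·(row 1) − 39·(row 2) gives 488·m = 7·617 − 39·86 = 965, so m = 965/488.
Then b = (86 − 39·(965/488))/7 = 619/488.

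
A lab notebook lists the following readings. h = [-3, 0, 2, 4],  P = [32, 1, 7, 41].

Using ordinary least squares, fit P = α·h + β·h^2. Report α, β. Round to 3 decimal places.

α = -1.802, β = 2.983

Sums needed: Σh·h = 29, Σh·h^2 = 45, Σh^2·h^2 = 353.
Right-hand side: Σh·P = 82, Σh^2·P = 972.
det = 29·353 − 45² = 8212.
α = (82·353 − 45·972)/8212 = -7397/4106; β = (29·972 − 45·82)/8212 = 12249/4106.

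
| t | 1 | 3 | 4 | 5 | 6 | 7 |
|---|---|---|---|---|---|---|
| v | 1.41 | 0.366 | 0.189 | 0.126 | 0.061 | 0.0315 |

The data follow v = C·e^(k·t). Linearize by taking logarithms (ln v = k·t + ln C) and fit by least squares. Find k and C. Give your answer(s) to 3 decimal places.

Linearized form: ln v = k·t + ln C. From the 6 transformed points,
XᵀX = [[136.0000, 26.0000]; [26.0000, 6]], rhs = [-60.6788, -10.6537]ᵀ  (here Σt = 26.0000, Σ(t)² = 136.0000, Σln v = -10.6537, Σt·ln v = -60.6788).
Solving (det = 140.0000): k = -0.62198, ln C = 0.91965, so C = exp(0.91965) = 2.50842.

k = -0.622, C = 2.508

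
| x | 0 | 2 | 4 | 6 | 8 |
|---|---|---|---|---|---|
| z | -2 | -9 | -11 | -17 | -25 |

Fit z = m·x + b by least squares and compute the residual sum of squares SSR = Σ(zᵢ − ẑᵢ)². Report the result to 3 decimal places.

Setting ∂/∂m … = 0 gives: 120·m + 20·b = -364;  20·m + 5·b = -64.
Eliminating b: 5·(row 1) − 20·(row 2) gives 200·m = 5·(-364) − 20·(-64) = -540, so m = -27/10.
Then b = ((-64) − 20·(-27/10))/5 = -2.
Residuals: 0, -8/5, 9/5, 6/5, -7/5; SSR = 46/5.

SSR = 9.200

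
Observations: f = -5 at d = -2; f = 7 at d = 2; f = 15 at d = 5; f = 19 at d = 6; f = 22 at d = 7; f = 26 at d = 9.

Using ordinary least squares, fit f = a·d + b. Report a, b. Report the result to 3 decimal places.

From the data, Σd·d = 199, Σd = 27, Σ1 = 6.
Moment sums: Σd·f = 601, Σf = 84.
Normal equations: [[199, 27]; [27, 6]]·[a, b]ᵀ = [601, 84]ᵀ.
Eliminating b: 6·(row 1) − 27·(row 2) gives 465·a = 6·601 − 27·84 = 1338, so a = 446/155.
Then b = (84 − 27·(446/155))/6 = 163/155.

a = 2.877, b = 1.052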